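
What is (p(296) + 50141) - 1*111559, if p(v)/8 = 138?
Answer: -60314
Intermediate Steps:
p(v) = 1104 (p(v) = 8*138 = 1104)
(p(296) + 50141) - 1*111559 = (1104 + 50141) - 1*111559 = 51245 - 111559 = -60314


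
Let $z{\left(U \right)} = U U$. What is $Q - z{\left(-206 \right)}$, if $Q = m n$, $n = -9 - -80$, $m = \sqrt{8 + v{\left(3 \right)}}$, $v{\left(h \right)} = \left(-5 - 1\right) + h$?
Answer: $-42436 + 71 \sqrt{5} \approx -42277.0$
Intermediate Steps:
$v{\left(h \right)} = -6 + h$
$z{\left(U \right)} = U^{2}$
$m = \sqrt{5}$ ($m = \sqrt{8 + \left(-6 + 3\right)} = \sqrt{8 - 3} = \sqrt{5} \approx 2.2361$)
$n = 71$ ($n = -9 + 80 = 71$)
$Q = 71 \sqrt{5}$ ($Q = \sqrt{5} \cdot 71 = 71 \sqrt{5} \approx 158.76$)
$Q - z{\left(-206 \right)} = 71 \sqrt{5} - \left(-206\right)^{2} = 71 \sqrt{5} - 42436 = -42436 + 71 \sqrt{5}$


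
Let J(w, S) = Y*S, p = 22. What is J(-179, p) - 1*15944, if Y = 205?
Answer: -11434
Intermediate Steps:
J(w, S) = 205*S
J(-179, p) - 1*15944 = 205*22 - 1*15944 = 4510 - 15944 = -11434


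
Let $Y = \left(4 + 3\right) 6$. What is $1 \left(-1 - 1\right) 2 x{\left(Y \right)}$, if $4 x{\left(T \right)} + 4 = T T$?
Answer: $-1760$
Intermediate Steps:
$Y = 42$ ($Y = 7 \cdot 6 = 42$)
$x{\left(T \right)} = -1 + \frac{T^{2}}{4}$ ($x{\left(T \right)} = -1 + \frac{T T}{4} = -1 + \frac{T^{2}}{4}$)
$1 \left(-1 - 1\right) 2 x{\left(Y \right)} = 1 \left(-1 - 1\right) 2 \left(-1 + \frac{42^{2}}{4}\right) = 1 \left(-1 - 1\right) 2 \left(-1 + \frac{1}{4} \cdot 1764\right) = 1 \left(-2\right) 2 \left(-1 + 441\right) = \left(-2\right) 2 \cdot 440 = \left(-4\right) 440 = -1760$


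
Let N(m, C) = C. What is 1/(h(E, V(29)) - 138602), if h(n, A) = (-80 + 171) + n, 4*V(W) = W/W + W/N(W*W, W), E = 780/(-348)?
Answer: -29/4016884 ≈ -7.2195e-6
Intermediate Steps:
E = -65/29 (E = 780*(-1/348) = -65/29 ≈ -2.2414)
V(W) = 1/2 (V(W) = (W/W + W/W)/4 = (1 + 1)/4 = (1/4)*2 = 1/2)
h(n, A) = 91 + n
1/(h(E, V(29)) - 138602) = 1/((91 - 65/29) - 138602) = 1/(2574/29 - 138602) = 1/(-4016884/29) = -29/4016884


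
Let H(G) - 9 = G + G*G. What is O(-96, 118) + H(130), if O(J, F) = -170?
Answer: 16869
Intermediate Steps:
H(G) = 9 + G + G² (H(G) = 9 + (G + G*G) = 9 + (G + G²) = 9 + G + G²)
O(-96, 118) + H(130) = -170 + (9 + 130 + 130²) = -170 + (9 + 130 + 16900) = -170 + 17039 = 16869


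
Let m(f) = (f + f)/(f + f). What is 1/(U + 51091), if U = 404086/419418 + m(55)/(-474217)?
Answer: 99447572853/5080971756648245 ≈ 1.9573e-5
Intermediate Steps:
m(f) = 1 (m(f) = (2*f)/((2*f)) = (2*f)*(1/(2*f)) = 1)
U = 95812015622/99447572853 (U = 404086/419418 + 1/(-474217) = 404086*(1/419418) + 1*(-1/474217) = 202043/209709 - 1/474217 = 95812015622/99447572853 ≈ 0.96344)
1/(U + 51091) = 1/(95812015622/99447572853 + 51091) = 1/(5080971756648245/99447572853) = 99447572853/5080971756648245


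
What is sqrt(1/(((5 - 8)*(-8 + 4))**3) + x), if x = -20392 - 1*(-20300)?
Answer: 5*I*sqrt(19077)/72 ≈ 9.5916*I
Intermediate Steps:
x = -92 (x = -20392 + 20300 = -92)
sqrt(1/(((5 - 8)*(-8 + 4))**3) + x) = sqrt(1/(((5 - 8)*(-8 + 4))**3) - 92) = sqrt(1/((-3*(-4))**3) - 92) = sqrt(1/(12**3) - 92) = sqrt(1/1728 - 92) = sqrt(-158975/1728) = 5*I*sqrt(19077)/72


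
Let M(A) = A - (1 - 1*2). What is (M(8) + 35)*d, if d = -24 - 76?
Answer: -4400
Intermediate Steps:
d = -100
M(A) = 1 + A (M(A) = A - (1 - 2) = A - 1*(-1) = A + 1 = 1 + A)
(M(8) + 35)*d = ((1 + 8) + 35)*(-100) = (9 + 35)*(-100) = 44*(-100) = -4400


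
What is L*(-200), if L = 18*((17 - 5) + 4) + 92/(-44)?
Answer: -629000/11 ≈ -57182.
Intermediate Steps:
L = 3145/11 (L = 18*(12 + 4) + 92*(-1/44) = 18*16 - 23/11 = 288 - 23/11 = 3145/11 ≈ 285.91)
L*(-200) = (3145/11)*(-200) = -629000/11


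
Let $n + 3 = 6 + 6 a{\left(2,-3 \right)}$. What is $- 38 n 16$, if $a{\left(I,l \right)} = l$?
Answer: $9120$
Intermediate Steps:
$n = -15$ ($n = -3 + \left(6 + 6 \left(-3\right)\right) = -3 + \left(6 - 18\right) = -3 - 12 = -15$)
$- 38 n 16 = \left(-38\right) \left(-15\right) 16 = 570 \cdot 16 = 9120$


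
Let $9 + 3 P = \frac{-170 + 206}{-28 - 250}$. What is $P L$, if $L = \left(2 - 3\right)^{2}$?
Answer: $- \frac{423}{139} \approx -3.0432$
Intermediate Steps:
$L = 1$ ($L = \left(-1\right)^{2} = 1$)
$P = - \frac{423}{139}$ ($P = -3 + \frac{\left(-170 + 206\right) \frac{1}{-28 - 250}}{3} = -3 + \frac{36 \frac{1}{-278}}{3} = -3 + \frac{36 \left(- \frac{1}{278}\right)}{3} = -3 + \frac{1}{3} \left(- \frac{18}{139}\right) = -3 - \frac{6}{139} = - \frac{423}{139} \approx -3.0432$)
$P L = \left(- \frac{423}{139}\right) 1 = - \frac{423}{139}$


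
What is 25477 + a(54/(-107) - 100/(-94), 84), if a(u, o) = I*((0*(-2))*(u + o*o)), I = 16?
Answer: 25477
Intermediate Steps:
a(u, o) = 0 (a(u, o) = 16*((0*(-2))*(u + o*o)) = 16*(0*(u + o**2)) = 16*0 = 0)
25477 + a(54/(-107) - 100/(-94), 84) = 25477 + 0 = 25477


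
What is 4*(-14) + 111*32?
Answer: 3496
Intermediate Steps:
4*(-14) + 111*32 = -56 + 3552 = 3496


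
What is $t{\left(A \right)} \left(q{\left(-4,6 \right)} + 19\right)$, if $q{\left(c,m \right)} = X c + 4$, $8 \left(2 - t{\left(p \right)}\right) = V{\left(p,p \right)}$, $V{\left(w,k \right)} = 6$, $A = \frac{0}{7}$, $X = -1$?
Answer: $\frac{135}{4} \approx 33.75$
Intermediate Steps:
$A = 0$ ($A = 0 \cdot \frac{1}{7} = 0$)
$t{\left(p \right)} = \frac{5}{4}$ ($t{\left(p \right)} = 2 - \frac{3}{4} = \frac{5}{4}$)
$q{\left(c,m \right)} = 4 - c$ ($q{\left(c,m \right)} = - c + 4 = 4 - c$)
$t{\left(A \right)} \left(q{\left(-4,6 \right)} + 19\right) = \frac{5 \left(\left(4 - -4\right) + 19\right)}{4} = \frac{5 \left(\left(4 + 4\right) + 19\right)}{4} = \frac{5 \left(8 + 19\right)}{4} = \frac{5}{4} \cdot 27 = \frac{135}{4}$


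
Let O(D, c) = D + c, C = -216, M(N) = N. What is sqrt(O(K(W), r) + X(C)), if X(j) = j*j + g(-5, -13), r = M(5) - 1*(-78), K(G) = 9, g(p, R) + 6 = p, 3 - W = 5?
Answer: 9*sqrt(577) ≈ 216.19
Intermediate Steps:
W = -2 (W = 3 - 1*5 = 3 - 5 = -2)
g(p, R) = -6 + p
r = 83 (r = 5 - 1*(-78) = 5 + 78 = 83)
X(j) = -11 + j**2 (X(j) = j*j + (-6 - 5) = j**2 - 11 = -11 + j**2)
sqrt(O(K(W), r) + X(C)) = sqrt((9 + 83) + (-11 + (-216)**2)) = sqrt(92 + (-11 + 46656)) = sqrt(92 + 46645) = sqrt(46737) = 9*sqrt(577)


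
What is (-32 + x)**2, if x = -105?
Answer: 18769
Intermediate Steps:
(-32 + x)**2 = (-32 - 105)**2 = (-137)**2 = 18769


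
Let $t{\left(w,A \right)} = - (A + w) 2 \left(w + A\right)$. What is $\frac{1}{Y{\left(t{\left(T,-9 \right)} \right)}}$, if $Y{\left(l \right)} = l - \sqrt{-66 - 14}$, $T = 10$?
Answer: $\frac{i}{2 \left(- i + 2 \sqrt{5}\right)} \approx -0.02381 + 0.10648 i$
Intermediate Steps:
$t{\left(w,A \right)} = \left(A + w\right) \left(- 2 A - 2 w\right)$ ($t{\left(w,A \right)} = \left(- A - w\right) 2 \left(A + w\right) = \left(- 2 A - 2 w\right) \left(A + w\right) = \left(A + w\right) \left(- 2 A - 2 w\right)$)
$Y{\left(l \right)} = l - 4 i \sqrt{5}$ ($Y{\left(l \right)} = l - \sqrt{-80} = l - 4 i \sqrt{5}$)
$\frac{1}{Y{\left(t{\left(T,-9 \right)} \right)}} = \frac{1}{\left(- 2 \left(-9\right)^{2} - 2 \cdot 10^{2} - \left(-36\right) 10\right) - 4 i \sqrt{5}} = \frac{1}{\left(\left(-2\right) 81 - 200 + 360\right) - 4 i \sqrt{5}} = \frac{1}{\left(-162 - 200 + 360\right) - 4 i \sqrt{5}} = \frac{1}{-2 - 4 i \sqrt{5}}$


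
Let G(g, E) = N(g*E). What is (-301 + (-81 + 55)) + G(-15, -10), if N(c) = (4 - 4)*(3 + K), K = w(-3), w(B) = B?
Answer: -327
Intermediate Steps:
K = -3
N(c) = 0 (N(c) = (4 - 4)*(3 - 3) = 0*0 = 0)
G(g, E) = 0
(-301 + (-81 + 55)) + G(-15, -10) = (-301 + (-81 + 55)) + 0 = (-301 - 26) + 0 = -327 + 0 = -327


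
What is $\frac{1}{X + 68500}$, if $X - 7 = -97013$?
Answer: $- \frac{1}{28506} \approx -3.508 \cdot 10^{-5}$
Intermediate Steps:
$X = -97006$ ($X = 7 - 97013 = -97006$)
$\frac{1}{X + 68500} = \frac{1}{-97006 + 68500} = \frac{1}{-28506} = - \frac{1}{28506}$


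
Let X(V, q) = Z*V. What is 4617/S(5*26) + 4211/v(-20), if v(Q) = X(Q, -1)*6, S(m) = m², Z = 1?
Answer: -3530593/101400 ≈ -34.818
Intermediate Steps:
X(V, q) = V (X(V, q) = 1*V = V)
v(Q) = 6*Q (v(Q) = Q*6 = 6*Q)
4617/S(5*26) + 4211/v(-20) = 4617/((5*26)²) + 4211/((6*(-20))) = 4617/(130²) + 4211/(-120) = 4617/16900 + 4211*(-1/120) = 4617*(1/16900) - 4211/120 = 4617/16900 - 4211/120 = -3530593/101400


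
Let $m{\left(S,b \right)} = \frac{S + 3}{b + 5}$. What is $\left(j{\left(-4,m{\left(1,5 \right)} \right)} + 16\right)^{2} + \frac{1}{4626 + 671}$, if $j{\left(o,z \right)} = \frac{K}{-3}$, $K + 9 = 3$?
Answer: $\frac{1716229}{5297} \approx 324.0$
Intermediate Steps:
$K = -6$ ($K = -9 + 3 = -6$)
$m{\left(S,b \right)} = \frac{3 + S}{5 + b}$
$j{\left(o,z \right)} = 2$ ($j{\left(o,z \right)} = - \frac{6}{-3} = \left(-6\right) \left(- \frac{1}{3}\right) = 2$)
$\left(j{\left(-4,m{\left(1,5 \right)} \right)} + 16\right)^{2} + \frac{1}{4626 + 671} = \left(2 + 16\right)^{2} + \frac{1}{4626 + 671} = 18^{2} + \frac{1}{5297} = 324 + \frac{1}{5297} = \frac{1716229}{5297}$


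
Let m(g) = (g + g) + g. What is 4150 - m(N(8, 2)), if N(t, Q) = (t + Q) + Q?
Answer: 4114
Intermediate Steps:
N(t, Q) = t + 2*Q (N(t, Q) = (Q + t) + Q = t + 2*Q)
m(g) = 3*g (m(g) = 2*g + g = 3*g)
4150 - m(N(8, 2)) = 4150 - 3*(8 + 2*2) = 4150 - 3*(8 + 4) = 4150 - 3*12 = 4150 - 1*36 = 4150 - 36 = 4114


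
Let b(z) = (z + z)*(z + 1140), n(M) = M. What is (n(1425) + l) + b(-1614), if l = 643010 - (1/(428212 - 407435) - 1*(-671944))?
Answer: 31218751450/20777 ≈ 1.5026e+6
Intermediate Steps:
b(z) = 2*z*(1140 + z) (b(z) = (2*z)*(1140 + z) = 2*z*(1140 + z))
l = -601161719/20777 (l = 643010 - (1/20777 + 671944) = 643010 - 1*13960980489/20777 = 643010 - 13960980489/20777 = -601161719/20777 ≈ -28934.)
(n(1425) + l) + b(-1614) = (1425 - 601161719/20777) + 2*(-1614)*(1140 - 1614) = -571554494/20777 + 2*(-1614)*(-474) = -571554494/20777 + 1530072 = 31218751450/20777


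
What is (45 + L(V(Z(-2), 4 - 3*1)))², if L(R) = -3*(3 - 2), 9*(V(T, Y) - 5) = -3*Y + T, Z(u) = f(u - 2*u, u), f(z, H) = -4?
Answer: 1764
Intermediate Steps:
Z(u) = -4
V(T, Y) = 5 - Y/3 + T/9 (V(T, Y) = 5 + (-3*Y + T)/9 = 5 + (T - 3*Y)/9 = 5 + (-Y/3 + T/9) = 5 - Y/3 + T/9)
L(R) = -3 (L(R) = -3*1 = -3)
(45 + L(V(Z(-2), 4 - 3*1)))² = (45 - 3)² = 42² = 1764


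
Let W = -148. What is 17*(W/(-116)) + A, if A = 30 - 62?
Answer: -299/29 ≈ -10.310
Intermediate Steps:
A = -32
17*(W/(-116)) + A = 17*(-148/(-116)) - 32 = 17*(-148*(-1/116)) - 32 = 17*(37/29) - 32 = 629/29 - 32 = -299/29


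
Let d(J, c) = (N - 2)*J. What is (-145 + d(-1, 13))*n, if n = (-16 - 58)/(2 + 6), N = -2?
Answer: 5217/4 ≈ 1304.3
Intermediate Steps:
n = -37/4 (n = -74/8 = -74*⅛ = -37/4 ≈ -9.2500)
d(J, c) = -4*J (d(J, c) = (-2 - 2)*J = -4*J)
(-145 + d(-1, 13))*n = (-145 - 4*(-1))*(-37/4) = (-145 + 4)*(-37/4) = -141*(-37/4) = 5217/4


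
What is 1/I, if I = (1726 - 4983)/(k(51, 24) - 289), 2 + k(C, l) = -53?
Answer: 344/3257 ≈ 0.10562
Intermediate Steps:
k(C, l) = -55 (k(C, l) = -2 - 53 = -55)
I = 3257/344 (I = (1726 - 4983)/(-55 - 289) = -3257/(-344) = -3257*(-1/344) = 3257/344 ≈ 9.4680)
1/I = 1/(3257/344) = 344/3257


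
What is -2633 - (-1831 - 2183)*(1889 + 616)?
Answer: 10052437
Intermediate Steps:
-2633 - (-1831 - 2183)*(1889 + 616) = -2633 - (-4014)*2505 = -2633 - 1*(-10055070) = -2633 + 10055070 = 10052437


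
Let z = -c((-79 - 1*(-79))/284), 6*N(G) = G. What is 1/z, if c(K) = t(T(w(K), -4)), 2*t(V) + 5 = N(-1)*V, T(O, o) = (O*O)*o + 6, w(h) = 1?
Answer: 3/8 ≈ 0.37500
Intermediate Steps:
N(G) = G/6
T(O, o) = 6 + o*O² (T(O, o) = O²*o + 6 = o*O² + 6 = 6 + o*O²)
t(V) = -5/2 - V/12 (t(V) = -5/2 + (((⅙)*(-1))*V)/2 = -5/2 + (-V/6)/2 = -5/2 - V/12)
c(K) = -8/3 (c(K) = -5/2 - (6 - 4*1²)/12 = -5/2 - (6 - 4*1)/12 = -5/2 - (6 - 4)/12 = -5/2 - 1/12*2 = -5/2 - ⅙ = -8/3)
z = 8/3 (z = -1*(-8/3) = 8/3 ≈ 2.6667)
1/z = 1/(8/3) = 3/8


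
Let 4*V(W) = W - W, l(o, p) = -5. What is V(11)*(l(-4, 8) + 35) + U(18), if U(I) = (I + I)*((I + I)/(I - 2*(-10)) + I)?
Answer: 12960/19 ≈ 682.11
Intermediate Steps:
V(W) = 0 (V(W) = (W - W)/4 = (1/4)*0 = 0)
U(I) = 2*I*(I + 2*I/(20 + I)) (U(I) = (2*I)*((2*I)/(I + 20) + I) = (2*I)*((2*I)/(20 + I) + I) = (2*I)*(2*I/(20 + I) + I) = (2*I)*(I + 2*I/(20 + I)) = 2*I*(I + 2*I/(20 + I)))
V(11)*(l(-4, 8) + 35) + U(18) = 0*(-5 + 35) + 2*18**2*(22 + 18)/(20 + 18) = 0*30 + 2*324*40/38 = 0 + 2*324*(1/38)*40 = 0 + 12960/19 = 12960/19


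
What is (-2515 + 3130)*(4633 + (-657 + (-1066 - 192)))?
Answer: 1671570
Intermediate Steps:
(-2515 + 3130)*(4633 + (-657 + (-1066 - 192))) = 615*(4633 + (-657 - 1258)) = 615*(4633 - 1915) = 615*2718 = 1671570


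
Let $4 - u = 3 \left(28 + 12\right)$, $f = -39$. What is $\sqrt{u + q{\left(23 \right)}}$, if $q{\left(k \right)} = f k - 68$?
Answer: $i \sqrt{1081} \approx 32.879 i$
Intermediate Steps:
$u = -116$ ($u = 4 - 3 \left(28 + 12\right) = 4 - 3 \cdot 40 = 4 - 120 = -116$)
$q{\left(k \right)} = -68 - 39 k$ ($q{\left(k \right)} = - 39 k - 68 = -68 - 39 k$)
$\sqrt{u + q{\left(23 \right)}} = \sqrt{-116 - 965} = \sqrt{-1081} = i \sqrt{1081}$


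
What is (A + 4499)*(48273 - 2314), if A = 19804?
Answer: 1116941577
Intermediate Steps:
(A + 4499)*(48273 - 2314) = (19804 + 4499)*(48273 - 2314) = 24303*45959 = 1116941577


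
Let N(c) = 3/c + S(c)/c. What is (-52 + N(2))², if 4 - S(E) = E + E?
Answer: 10201/4 ≈ 2550.3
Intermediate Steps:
S(E) = 4 - 2*E (S(E) = 4 - (E + E) = 4 - 2*E)
N(c) = 3/c + (4 - 2*c)/c
(-52 + N(2))² = (-52 + (-2 + 7/2))² = (-52 + 3/2)² = (-101/2)² = 10201/4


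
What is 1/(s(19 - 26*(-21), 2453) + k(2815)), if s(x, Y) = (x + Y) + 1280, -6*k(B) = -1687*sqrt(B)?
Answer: -22104/1049483113 + 1446*sqrt(2815)/1049483113 ≈ 5.2041e-5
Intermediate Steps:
k(B) = 1687*sqrt(B)/6 (k(B) = -(-1687)*sqrt(B)/6 = 1687*sqrt(B)/6)
s(x, Y) = 1280 + Y + x (s(x, Y) = (Y + x) + 1280 = 1280 + Y + x)
1/(s(19 - 26*(-21), 2453) + k(2815)) = 1/((1280 + 2453 + (19 - 26*(-21))) + 1687*sqrt(2815)/6) = 1/((1280 + 2453 + (19 + 546)) + 1687*sqrt(2815)/6) = 1/((1280 + 2453 + 565) + 1687*sqrt(2815)/6) = 1/(4298 + 1687*sqrt(2815)/6)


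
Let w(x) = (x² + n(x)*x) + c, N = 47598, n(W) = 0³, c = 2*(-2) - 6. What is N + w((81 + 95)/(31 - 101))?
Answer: 58303044/1225 ≈ 47594.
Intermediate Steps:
c = -10 (c = -4 - 6 = -10)
n(W) = 0
w(x) = -10 + x² (w(x) = (x² + 0*x) - 10 = (x² + 0) - 10 = x² - 10 = -10 + x²)
N + w((81 + 95)/(31 - 101)) = 47598 + (-10 + ((81 + 95)/(31 - 101))²) = 47598 + (-10 + (176/(-70))²) = 47598 + (-10 + (176*(-1/70))²) = 47598 + (-10 + (-88/35)²) = 47598 + (-10 + 7744/1225) = 47598 - 4506/1225 = 58303044/1225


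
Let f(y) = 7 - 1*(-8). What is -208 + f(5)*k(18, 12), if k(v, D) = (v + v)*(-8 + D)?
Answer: 1952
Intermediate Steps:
k(v, D) = 2*v*(-8 + D) (k(v, D) = (2*v)*(-8 + D) = 2*v*(-8 + D))
f(y) = 15 (f(y) = 7 + 8 = 15)
-208 + f(5)*k(18, 12) = -208 + 15*(2*18*(-8 + 12)) = -208 + 15*(2*18*4) = -208 + 15*144 = -208 + 2160 = 1952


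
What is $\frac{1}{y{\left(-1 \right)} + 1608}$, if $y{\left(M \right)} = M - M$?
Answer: $\frac{1}{1608} \approx 0.00062189$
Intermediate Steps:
$y{\left(M \right)} = 0$
$\frac{1}{y{\left(-1 \right)} + 1608} = \frac{1}{0 + 1608} = \frac{1}{1608}$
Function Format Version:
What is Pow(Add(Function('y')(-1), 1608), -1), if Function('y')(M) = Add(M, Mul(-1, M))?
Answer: Rational(1, 1608) ≈ 0.00062189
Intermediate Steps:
Function('y')(M) = 0
Pow(Add(Function('y')(-1), 1608), -1) = Pow(Add(0, 1608), -1) = Pow(1608, -1) = Rational(1, 1608)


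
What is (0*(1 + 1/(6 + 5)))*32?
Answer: 0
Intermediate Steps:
(0*(1 + 1/(6 + 5)))*32 = (0*(1 + 1/11))*32 = (0*(12/11))*32 = 0*32 = 0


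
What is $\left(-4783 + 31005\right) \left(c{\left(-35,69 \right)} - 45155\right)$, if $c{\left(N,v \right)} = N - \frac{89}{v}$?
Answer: $- \frac{81765414178}{69} \approx -1.185 \cdot 10^{9}$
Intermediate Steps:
$c{\left(N,v \right)} = N - \frac{89}{v}$
$\left(-4783 + 31005\right) \left(c{\left(-35,69 \right)} - 45155\right) = \left(-4783 + 31005\right) \left(\left(-35 - \frac{89}{69}\right) - 45155\right) = 26222 \left(\left(-35 - \frac{89}{69}\right) - 45155\right) = 26222 \left(- \frac{2504}{69} - 45155\right) = 26222 \left(- \frac{3118199}{69}\right) = - \frac{81765414178}{69}$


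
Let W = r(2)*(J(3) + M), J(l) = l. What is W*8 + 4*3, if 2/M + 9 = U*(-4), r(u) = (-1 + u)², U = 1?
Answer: 452/13 ≈ 34.769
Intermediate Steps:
M = -2/13 (M = 2/(-9 + 1*(-4)) = 2/(-9 - 4) = 2/(-13) = 2*(-1/13) = -2/13 ≈ -0.15385)
W = 37/13 (W = (-1 + 2)²*(3 - 2/13) = 1²*(37/13) = 1*(37/13) = 37/13 ≈ 2.8462)
W*8 + 4*3 = (37/13)*8 + 4*3 = 296/13 + 12 = 452/13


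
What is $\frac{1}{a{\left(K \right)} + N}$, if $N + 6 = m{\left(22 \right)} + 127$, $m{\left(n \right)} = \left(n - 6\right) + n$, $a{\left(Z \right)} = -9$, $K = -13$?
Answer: $\frac{1}{150} \approx 0.0066667$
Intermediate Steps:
$m{\left(n \right)} = -6 + 2 n$ ($m{\left(n \right)} = \left(-6 + n\right) + n = -6 + 2 n$)
$N = 159$ ($N = -6 + \left(\left(-6 + 2 \cdot 22\right) + 127\right) = -6 + \left(\left(-6 + 44\right) + 127\right) = -6 + \left(38 + 127\right) = -6 + 165 = 159$)
$\frac{1}{a{\left(K \right)} + N} = \frac{1}{-9 + 159} = \frac{1}{150}$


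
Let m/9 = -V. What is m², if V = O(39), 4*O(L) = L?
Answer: 123201/16 ≈ 7700.1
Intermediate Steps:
O(L) = L/4
V = 39/4 (V = (¼)*39 = 39/4 ≈ 9.7500)
m = -351/4 (m = 9*(-1*39/4) = 9*(-39/4) = -351/4 ≈ -87.750)
m² = (-351/4)² = 123201/16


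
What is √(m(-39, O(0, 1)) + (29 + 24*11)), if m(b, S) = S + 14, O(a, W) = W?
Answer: 2*√77 ≈ 17.550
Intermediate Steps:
m(b, S) = 14 + S
√(m(-39, O(0, 1)) + (29 + 24*11)) = √((14 + 1) + (29 + 24*11)) = √(15 + (29 + 264)) = √(15 + 293) = √308 = 2*√77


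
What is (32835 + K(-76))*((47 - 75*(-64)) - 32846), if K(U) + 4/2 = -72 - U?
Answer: -919403163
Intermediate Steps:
K(U) = -74 - U (K(U) = -2 + (-72 - U) = -74 - U)
(32835 + K(-76))*((47 - 75*(-64)) - 32846) = (32835 + (-74 - 1*(-76)))*((47 - 75*(-64)) - 32846) = (32835 + (-74 + 76))*((47 + 4800) - 32846) = (32835 + 2)*(4847 - 32846) = 32837*(-27999) = -919403163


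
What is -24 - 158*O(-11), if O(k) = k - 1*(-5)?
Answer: 924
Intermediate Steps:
O(k) = 5 + k (O(k) = k + 5 = 5 + k)
-24 - 158*O(-11) = -24 - 158*(5 - 11) = -24 - 158*(-6) = -24 + 948 = 924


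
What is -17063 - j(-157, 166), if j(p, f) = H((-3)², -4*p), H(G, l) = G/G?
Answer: -17064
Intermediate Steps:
H(G, l) = 1
j(p, f) = 1
-17063 - j(-157, 166) = -17063 - 1*1 = -17063 - 1 = -17064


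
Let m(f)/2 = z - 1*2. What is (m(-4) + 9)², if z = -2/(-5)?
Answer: 841/25 ≈ 33.640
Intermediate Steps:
z = ⅖ (z = -2*(-⅕) = ⅖ ≈ 0.40000)
m(f) = -16/5 (m(f) = 2*(⅖ - 1*2) = 2*(⅖ - 2) = 2*(-8/5) = -16/5)
(m(-4) + 9)² = (-16/5 + 9)² = (29/5)² = 841/25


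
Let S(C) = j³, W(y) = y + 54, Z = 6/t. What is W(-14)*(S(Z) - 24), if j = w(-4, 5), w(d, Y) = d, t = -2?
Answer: -3520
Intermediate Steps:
Z = -3 (Z = 6/(-2) = 6*(-½) = -3)
W(y) = 54 + y
j = -4
S(C) = -64 (S(C) = (-4)³ = -64)
W(-14)*(S(Z) - 24) = (54 - 14)*(-64 - 24) = 40*(-88) = -3520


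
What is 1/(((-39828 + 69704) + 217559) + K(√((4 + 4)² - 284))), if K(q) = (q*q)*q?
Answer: 49487/12246945445 + 88*I*√55/12246945445 ≈ 4.0408e-6 + 5.3289e-8*I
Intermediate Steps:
K(q) = q³ (K(q) = q²*q = q³)
1/(((-39828 + 69704) + 217559) + K(√((4 + 4)² - 284))) = 1/(((-39828 + 69704) + 217559) + (√((4 + 4)² - 284))³) = 1/((29876 + 217559) + (√(8² - 284))³) = 1/(247435 + (√(64 - 284))³) = 1/(247435 + (√(-220))³) = 1/(247435 + (2*I*√55)³) = 1/(247435 - 440*I*√55)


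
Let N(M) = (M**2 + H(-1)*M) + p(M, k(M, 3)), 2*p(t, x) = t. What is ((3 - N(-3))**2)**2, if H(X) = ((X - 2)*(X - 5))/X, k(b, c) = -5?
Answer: 187388721/16 ≈ 1.1712e+7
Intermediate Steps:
p(t, x) = t/2
H(X) = (-5 + X)*(-2 + X)/X (H(X) = ((-2 + X)*(-5 + X))/X = ((-5 + X)*(-2 + X))/X = (-5 + X)*(-2 + X)/X)
N(M) = M**2 - 35*M/2 (N(M) = (M**2 + (-7 - 1 + 10/(-1))*M) + M/2 = (M**2 + (-7 - 1 + 10*(-1))*M) + M/2 = (M**2 + (-7 - 1 - 10)*M) + M/2 = (M**2 - 18*M) + M/2 = M**2 - 35*M/2)
((3 - N(-3))**2)**2 = ((3 - (-3)*(-35 + 2*(-3))/2)**2)**2 = ((3 - (-3)*(-35 - 6)/2)**2)**2 = ((3 - (-3)*(-41)/2)**2)**2 = ((3 - 1*123/2)**2)**2 = ((3 - 123/2)**2)**2 = ((-117/2)**2)**2 = (13689/4)**2 = 187388721/16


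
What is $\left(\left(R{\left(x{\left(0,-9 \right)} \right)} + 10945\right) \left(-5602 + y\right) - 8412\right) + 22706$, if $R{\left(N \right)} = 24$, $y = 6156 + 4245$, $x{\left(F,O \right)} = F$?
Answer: $52654525$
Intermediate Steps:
$y = 10401$
$\left(\left(R{\left(x{\left(0,-9 \right)} \right)} + 10945\right) \left(-5602 + y\right) - 8412\right) + 22706 = \left(\left(24 + 10945\right) \left(-5602 + 10401\right) - 8412\right) + 22706 = \left(10969 \cdot 4799 - 8412\right) + 22706 = \left(52640231 - 8412\right) + 22706 = 52631819 + 22706 = 52654525$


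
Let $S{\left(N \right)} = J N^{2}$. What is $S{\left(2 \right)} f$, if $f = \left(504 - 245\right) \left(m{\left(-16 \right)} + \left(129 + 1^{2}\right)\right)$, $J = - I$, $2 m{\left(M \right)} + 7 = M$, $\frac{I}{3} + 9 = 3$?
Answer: $2209788$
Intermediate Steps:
$I = -18$ ($I = -27 + 3 \cdot 3 = -27 + 9 = -18$)
$m{\left(M \right)} = - \frac{7}{2} + \frac{M}{2}$
$J = 18$ ($J = \left(-1\right) \left(-18\right) = 18$)
$f = \frac{61383}{2}$ ($f = \left(504 - 245\right) \left(\left(- \frac{7}{2} + \frac{1}{2} \left(-16\right)\right) + \left(129 + 1^{2}\right)\right) = 259 \left(\left(- \frac{7}{2} - 8\right) + \left(129 + 1\right)\right) = 259 \left(- \frac{23}{2} + 130\right) = 259 \cdot \frac{237}{2} = \frac{61383}{2} \approx 30692.0$)
$S{\left(N \right)} = 18 N^{2}$
$S{\left(2 \right)} f = 18 \cdot 2^{2} \cdot \frac{61383}{2} = 18 \cdot 4 \cdot \frac{61383}{2} = 72 \cdot \frac{61383}{2} = 2209788$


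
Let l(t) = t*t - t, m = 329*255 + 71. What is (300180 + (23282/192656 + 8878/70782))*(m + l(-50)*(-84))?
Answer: -66637987254746392771/1704572124 ≈ -3.9094e+10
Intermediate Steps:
m = 83966 (m = 83895 + 71 = 83966)
l(t) = t² - t
(300180 + (23282/192656 + 8878/70782))*(m + l(-50)*(-84)) = (300180 + (23282/192656 + 8878/70782))*(83966 - 50*(-1 - 50)*(-84)) = (300180 + (23282*(1/192656) + 8878*(1/70782)))*(83966 - 50*(-51)*(-84)) = (300180 + (11641/96328 + 4439/35391))*(83966 + 2550*(-84)) = (300180 + 839586623/3409144248)*(83966 - 214200) = (1023357759951263/3409144248)*(-130234) = -66637987254746392771/1704572124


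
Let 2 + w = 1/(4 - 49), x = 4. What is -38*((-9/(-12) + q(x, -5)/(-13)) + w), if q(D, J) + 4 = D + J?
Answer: 39463/1170 ≈ 33.729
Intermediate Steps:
q(D, J) = -4 + D + J (q(D, J) = -4 + (D + J) = -4 + D + J)
w = -91/45 (w = -2 + 1/(4 - 49) = -2 + 1/(-45) = -2 - 1/45 = -91/45 ≈ -2.0222)
-38*((-9/(-12) + q(x, -5)/(-13)) + w) = -38*((-9/(-12) + (-4 + 4 - 5)/(-13)) - 91/45) = -38*((-9*(-1/12) - 5*(-1/13)) - 91/45) = -38*((3/4 + 5/13) - 91/45) = -38*(59/52 - 91/45) = -38*(-2077/2340) = 39463/1170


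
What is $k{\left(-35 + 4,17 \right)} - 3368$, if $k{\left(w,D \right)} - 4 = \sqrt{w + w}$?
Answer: $-3364 + i \sqrt{62} \approx -3364.0 + 7.874 i$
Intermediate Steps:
$k{\left(w,D \right)} = 4 + \sqrt{2} \sqrt{w}$ ($k{\left(w,D \right)} = 4 + \sqrt{w + w} = 4 + \sqrt{2 w} = 4 + \sqrt{2} \sqrt{w}$)
$k{\left(-35 + 4,17 \right)} - 3368 = \left(4 + \sqrt{2} \sqrt{-35 + 4}\right) - 3368 = \left(4 + \sqrt{2} \sqrt{-31}\right) - 3368 = \left(4 + \sqrt{2} i \sqrt{31}\right) - 3368 = \left(4 + i \sqrt{62}\right) - 3368 = -3364 + i \sqrt{62}$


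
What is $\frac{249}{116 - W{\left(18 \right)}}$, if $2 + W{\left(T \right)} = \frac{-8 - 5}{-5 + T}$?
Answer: $\frac{249}{119} \approx 2.0924$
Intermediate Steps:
$W{\left(T \right)} = -2 - \frac{13}{-5 + T}$ ($W{\left(T \right)} = -2 + \frac{-8 - 5}{-5 + T} = -2 - \frac{13}{-5 + T}$)
$\frac{249}{116 - W{\left(18 \right)}} = \frac{249}{116 - \frac{-3 - 36}{-5 + 18}} = \frac{249}{116 - \frac{-3 - 36}{13}} = \frac{249}{116 - \frac{1}{13} \left(-39\right)} = \frac{249}{116 - -3} = \frac{249}{116 + 3} = \frac{249}{119}$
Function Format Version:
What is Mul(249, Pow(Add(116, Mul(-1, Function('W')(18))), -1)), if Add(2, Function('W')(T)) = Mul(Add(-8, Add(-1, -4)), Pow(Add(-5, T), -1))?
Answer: Rational(249, 119) ≈ 2.0924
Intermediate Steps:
Function('W')(T) = Add(-2, Mul(-13, Pow(Add(-5, T), -1))) (Function('W')(T) = Add(-2, Mul(Add(-8, Add(-1, -4)), Pow(Add(-5, T), -1))) = Add(-2, Mul(Add(-8, -5), Pow(Add(-5, T), -1))) = Add(-2, Mul(-13, Pow(Add(-5, T), -1))))
Mul(249, Pow(Add(116, Mul(-1, Function('W')(18))), -1)) = Mul(249, Pow(Add(116, Mul(-1, Mul(Pow(Add(-5, 18), -1), Add(-3, Mul(-2, 18))))), -1)) = Mul(249, Pow(Add(116, Mul(-1, Mul(Pow(13, -1), Add(-3, -36)))), -1)) = Mul(249, Pow(Add(116, Mul(-1, Mul(Rational(1, 13), -39))), -1)) = Mul(249, Pow(Add(116, Mul(-1, -3)), -1)) = Mul(249, Pow(Add(116, 3), -1)) = Mul(249, Pow(119, -1)) = Mul(249, Rational(1, 119)) = Rational(249, 119)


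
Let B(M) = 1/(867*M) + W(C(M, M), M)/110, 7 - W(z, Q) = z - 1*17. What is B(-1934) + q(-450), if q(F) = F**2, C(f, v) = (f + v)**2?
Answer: 1226328358069/18444558 ≈ 66487.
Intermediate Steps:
W(z, Q) = 24 - z (W(z, Q) = 7 - (z - 1*17) = 7 - (z - 17) = 7 - (-17 + z) = 7 + (17 - z) = 24 - z)
B(M) = 12/55 - 2*M**2/55 + 1/(867*M) (B(M) = 1/(867*M) + (24 - (M + M)**2)/110 = 1/(867*M) + (24 - (2*M)**2)*(1/110) = 1/(867*M) + (24 - 4*M**2)*(1/110) = 1/(867*M) + (12/55 - 2*M**2/55) = 12/55 - 2*M**2/55 + 1/(867*M))
B(-1934) + q(-450) = (1/47685)*(55 + 1734*(-1934)*(6 - 1*(-1934)**2))/(-1934) + (-450)**2 = (1/47685)*(-1/1934)*(55 + 1734*(-1934)*(6 - 1*3740356)) + 202500 = (1/47685)*(-1/1934)*(55 + 1734*(-1934)*(6 - 3740356)) + 202500 = (1/47685)*(-1/1934)*(55 + 1734*(-1934)*(-3740350)) + 202500 = (1/47685)*(-1/1934)*(55 + 12543473184600) + 202500 = (1/47685)*(-1/1934)*12543473184655 + 202500 = -2508694636931/18444558 + 202500 = 1226328358069/18444558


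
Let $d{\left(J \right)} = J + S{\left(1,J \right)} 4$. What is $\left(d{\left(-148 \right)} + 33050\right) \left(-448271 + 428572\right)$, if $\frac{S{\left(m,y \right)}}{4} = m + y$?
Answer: $-601804450$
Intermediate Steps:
$S{\left(m,y \right)} = 4 m + 4 y$ ($S{\left(m,y \right)} = 4 \left(m + y\right) = 4 m + 4 y$)
$d{\left(J \right)} = 16 + 17 J$ ($d{\left(J \right)} = J + \left(4 \cdot 1 + 4 J\right) 4 = J + \left(4 + 4 J\right) 4 = J + \left(16 + 16 J\right) = 16 + 17 J$)
$\left(d{\left(-148 \right)} + 33050\right) \left(-448271 + 428572\right) = \left(\left(16 + 17 \left(-148\right)\right) + 33050\right) \left(-448271 + 428572\right) = \left(\left(16 - 2516\right) + 33050\right) \left(-19699\right) = \left(-2500 + 33050\right) \left(-19699\right) = 30550 \left(-19699\right) = -601804450$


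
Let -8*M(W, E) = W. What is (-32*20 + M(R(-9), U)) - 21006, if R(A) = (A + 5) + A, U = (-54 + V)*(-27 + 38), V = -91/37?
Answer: -173155/8 ≈ -21644.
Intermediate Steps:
V = -91/37 (V = -91*1/37 = -91/37 ≈ -2.4595)
U = -22979/37 (U = (-54 - 91/37)*(-27 + 38) = -2089/37*11 = -22979/37 ≈ -621.05)
R(A) = 5 + 2*A (R(A) = (5 + A) + A = 5 + 2*A)
M(W, E) = -W/8
(-32*20 + M(R(-9), U)) - 21006 = (-32*20 - (5 + 2*(-9))/8) - 21006 = (-640 - (5 - 18)/8) - 21006 = (-640 - ⅛*(-13)) - 21006 = (-640 + 13/8) - 21006 = -5107/8 - 21006 = -173155/8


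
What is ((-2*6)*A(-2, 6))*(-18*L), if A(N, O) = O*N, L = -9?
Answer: 23328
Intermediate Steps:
A(N, O) = N*O
((-2*6)*A(-2, 6))*(-18*L) = ((-2*6)*(-2*6))*(-18*(-9)) = -12*(-12)*162 = 144*162 = 23328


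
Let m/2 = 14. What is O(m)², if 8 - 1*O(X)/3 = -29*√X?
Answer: 212508 + 8352*√7 ≈ 2.3461e+5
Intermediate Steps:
m = 28 (m = 2*14 = 28)
O(X) = 24 + 87*√X (O(X) = 24 - (-87)*√X = 24 + 87*√X)
O(m)² = (24 + 87*√28)² = (24 + 87*(2*√7))² = (24 + 174*√7)²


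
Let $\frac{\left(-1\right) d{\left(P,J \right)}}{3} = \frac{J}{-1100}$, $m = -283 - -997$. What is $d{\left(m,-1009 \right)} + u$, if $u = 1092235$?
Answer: $\frac{1201455473}{1100} \approx 1.0922 \cdot 10^{6}$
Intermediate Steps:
$m = 714$ ($m = -283 + 997 = 714$)
$d{\left(P,J \right)} = \frac{3 J}{1100}$ ($d{\left(P,J \right)} = - 3 \frac{J}{-1100} = - 3 J \left(- \frac{1}{1100}\right) = - 3 \left(- \frac{J}{1100}\right) = \frac{3 J}{1100}$)
$d{\left(m,-1009 \right)} + u = \frac{3}{1100} \left(-1009\right) + 1092235 = - \frac{3027}{1100} + 1092235 = \frac{1201455473}{1100}$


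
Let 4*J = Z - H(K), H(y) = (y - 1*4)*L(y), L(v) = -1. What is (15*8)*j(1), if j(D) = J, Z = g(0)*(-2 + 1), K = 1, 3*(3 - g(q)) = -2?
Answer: -200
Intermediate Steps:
g(q) = 11/3 (g(q) = 3 - 1/3*(-2) = 3 + 2/3 = 11/3)
H(y) = 4 - y (H(y) = (y - 1*4)*(-1) = (y - 4)*(-1) = (-4 + y)*(-1) = 4 - y)
Z = -11/3 (Z = 11*(-2 + 1)/3 = (11/3)*(-1) = -11/3 ≈ -3.6667)
J = -5/3 (J = (-11/3 - (4 - 1*1))/4 = (-11/3 - (4 - 1))/4 = (-11/3 - 1*3)/4 = (-11/3 - 3)/4 = (1/4)*(-20/3) = -5/3 ≈ -1.6667)
j(D) = -5/3
(15*8)*j(1) = (15*8)*(-5/3) = 120*(-5/3) = -200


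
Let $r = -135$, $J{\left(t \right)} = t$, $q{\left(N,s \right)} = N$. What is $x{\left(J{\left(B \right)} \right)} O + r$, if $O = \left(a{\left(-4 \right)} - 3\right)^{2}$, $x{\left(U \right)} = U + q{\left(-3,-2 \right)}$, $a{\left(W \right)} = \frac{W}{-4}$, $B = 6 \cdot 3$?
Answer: $-75$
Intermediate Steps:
$B = 18$
$a{\left(W \right)} = - \frac{W}{4}$ ($a{\left(W \right)} = W \left(- \frac{1}{4}\right) = - \frac{W}{4}$)
$x{\left(U \right)} = -3 + U$ ($x{\left(U \right)} = U - 3 = -3 + U$)
$O = 4$ ($O = \left(\left(- \frac{1}{4}\right) \left(-4\right) - 3\right)^{2} = \left(1 - 3\right)^{2} = \left(-2\right)^{2} = 4$)
$x{\left(J{\left(B \right)} \right)} O + r = \left(-3 + 18\right) 4 - 135 = 15 \cdot 4 - 135 = 60 - 135 = -75$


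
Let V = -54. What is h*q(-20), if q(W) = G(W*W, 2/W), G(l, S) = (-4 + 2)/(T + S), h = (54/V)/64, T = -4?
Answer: -5/656 ≈ -0.0076220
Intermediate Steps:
h = -1/64 (h = (54/(-54))/64 = (54*(-1/54))*(1/64) = -1*1/64 = -1/64 ≈ -0.015625)
G(l, S) = -2/(-4 + S) (G(l, S) = (-4 + 2)/(-4 + S) = -2/(-4 + S))
q(W) = -2/(-4 + 2/W)
h*q(-20) = -(-5)/(16*(-1 + 2*(-20))) = -(-5)/(16*(-1 - 40)) = -(-5)/(16*(-41)) = -(-5)*(-1)/(16*41) = -1/64*20/41 = -5/656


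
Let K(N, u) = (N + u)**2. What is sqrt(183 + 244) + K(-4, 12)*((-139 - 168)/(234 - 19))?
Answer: -19648/215 + sqrt(427) ≈ -70.722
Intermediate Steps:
sqrt(183 + 244) + K(-4, 12)*((-139 - 168)/(234 - 19)) = sqrt(183 + 244) + (-4 + 12)**2*((-139 - 168)/(234 - 19)) = sqrt(427) + 8**2*(-307/215) = sqrt(427) + 64*(-307*1/215) = sqrt(427) + 64*(-307/215) = sqrt(427) - 19648/215 = -19648/215 + sqrt(427)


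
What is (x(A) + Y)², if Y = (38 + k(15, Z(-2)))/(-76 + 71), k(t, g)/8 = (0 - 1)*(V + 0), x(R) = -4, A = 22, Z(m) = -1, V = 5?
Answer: 324/25 ≈ 12.960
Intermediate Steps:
k(t, g) = -40 (k(t, g) = 8*((0 - 1)*(5 + 0)) = 8*(-1*5) = 8*(-5) = -40)
Y = ⅖ (Y = (38 - 40)/(-76 + 71) = -2/(-5) = -2*(-⅕) = ⅖ ≈ 0.40000)
(x(A) + Y)² = (-4 + ⅖)² = (-18/5)² = 324/25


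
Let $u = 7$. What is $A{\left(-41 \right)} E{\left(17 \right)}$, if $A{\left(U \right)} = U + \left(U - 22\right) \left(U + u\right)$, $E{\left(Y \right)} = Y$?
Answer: $35717$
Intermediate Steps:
$A{\left(U \right)} = U + \left(-22 + U\right) \left(7 + U\right)$ ($A{\left(U \right)} = U + \left(U - 22\right) \left(U + 7\right) = U + \left(-22 + U\right) \left(7 + U\right)$)
$A{\left(-41 \right)} E{\left(17 \right)} = \left(-154 + \left(-41\right)^{2} - -574\right) 17 = \left(-154 + 1681 + 574\right) 17 = 2101 \cdot 17 = 35717$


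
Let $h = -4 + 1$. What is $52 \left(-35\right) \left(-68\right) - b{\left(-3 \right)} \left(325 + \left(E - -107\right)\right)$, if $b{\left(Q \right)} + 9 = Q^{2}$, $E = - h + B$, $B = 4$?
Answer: $123760$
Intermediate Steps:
$h = -3$
$E = 7$ ($E = \left(-1\right) \left(-3\right) + 4 = 3 + 4 = 7$)
$b{\left(Q \right)} = -9 + Q^{2}$
$52 \left(-35\right) \left(-68\right) - b{\left(-3 \right)} \left(325 + \left(E - -107\right)\right) = 52 \left(-35\right) \left(-68\right) - \left(-9 + \left(-3\right)^{2}\right) \left(325 + \left(7 - -107\right)\right) = \left(-1820\right) \left(-68\right) - \left(-9 + 9\right) \left(325 + \left(7 + 107\right)\right) = 123760 - 0 \left(325 + 114\right) = 123760 - 0 \cdot 439 = 123760 - 0 = 123760 + 0 = 123760$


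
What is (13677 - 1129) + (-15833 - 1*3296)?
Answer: -6581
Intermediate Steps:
(13677 - 1129) + (-15833 - 1*3296) = 12548 + (-15833 - 3296) = 12548 - 19129 = -6581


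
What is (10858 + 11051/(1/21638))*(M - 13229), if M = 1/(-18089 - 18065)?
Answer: -57186272669812866/18077 ≈ -3.1635e+12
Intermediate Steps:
M = -1/36154 (M = 1/(-36154) = -1/36154 ≈ -2.7659e-5)
(10858 + 11051/(1/21638))*(M - 13229) = (10858 + 11051/(1/21638))*(-1/36154 - 13229) = (10858 + 11051/(1/21638))*(-478281267/36154) = (10858 + 11051*21638)*(-478281267/36154) = (10858 + 239121538)*(-478281267/36154) = 239132396*(-478281267/36154) = -57186272669812866/18077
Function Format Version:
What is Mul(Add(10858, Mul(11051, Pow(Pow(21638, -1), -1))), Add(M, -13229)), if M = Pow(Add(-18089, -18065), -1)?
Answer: Rational(-57186272669812866, 18077) ≈ -3.1635e+12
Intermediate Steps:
M = Rational(-1, 36154) (M = Pow(-36154, -1) = Rational(-1, 36154) ≈ -2.7659e-5)
Mul(Add(10858, Mul(11051, Pow(Pow(21638, -1), -1))), Add(M, -13229)) = Mul(Add(10858, Mul(11051, Pow(Pow(21638, -1), -1))), Add(Rational(-1, 36154), -13229)) = Mul(Add(10858, Mul(11051, Pow(Rational(1, 21638), -1))), Rational(-478281267, 36154)) = Mul(Add(10858, Mul(11051, 21638)), Rational(-478281267, 36154)) = Mul(Add(10858, 239121538), Rational(-478281267, 36154)) = Mul(239132396, Rational(-478281267, 36154)) = Rational(-57186272669812866, 18077)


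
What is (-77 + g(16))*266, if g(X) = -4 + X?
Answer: -17290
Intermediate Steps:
(-77 + g(16))*266 = (-77 + (-4 + 16))*266 = (-77 + 12)*266 = -65*266 = -17290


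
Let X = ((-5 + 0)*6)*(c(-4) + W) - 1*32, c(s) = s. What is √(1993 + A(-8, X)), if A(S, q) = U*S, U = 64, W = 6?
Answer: √1481 ≈ 38.484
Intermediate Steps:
X = -92 (X = ((-5 + 0)*6)*(-4 + 6) - 1*32 = -5*6*2 - 32 = -30*2 - 32 = -60 - 32 = -92)
A(S, q) = 64*S
√(1993 + A(-8, X)) = √(1993 + 64*(-8)) = √(1993 - 512) = √1481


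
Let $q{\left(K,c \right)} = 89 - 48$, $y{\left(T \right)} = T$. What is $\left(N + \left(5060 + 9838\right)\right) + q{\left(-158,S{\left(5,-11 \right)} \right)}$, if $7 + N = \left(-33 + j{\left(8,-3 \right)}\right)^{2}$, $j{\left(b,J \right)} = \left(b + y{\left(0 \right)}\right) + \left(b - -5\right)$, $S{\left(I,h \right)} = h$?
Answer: $15076$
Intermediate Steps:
$q{\left(K,c \right)} = 41$ ($q{\left(K,c \right)} = 89 - 48 = 41$)
$j{\left(b,J \right)} = 5 + 2 b$ ($j{\left(b,J \right)} = \left(b + 0\right) + \left(b - -5\right) = b + \left(b + 5\right) = b + \left(5 + b\right) = 5 + 2 b$)
$N = 137$ ($N = -7 + \left(-33 + \left(5 + 2 \cdot 8\right)\right)^{2} = -7 + \left(-33 + \left(5 + 16\right)\right)^{2} = -7 + \left(-33 + 21\right)^{2} = -7 + \left(-12\right)^{2} = -7 + 144 = 137$)
$\left(N + \left(5060 + 9838\right)\right) + q{\left(-158,S{\left(5,-11 \right)} \right)} = \left(137 + \left(5060 + 9838\right)\right) + 41 = \left(137 + 14898\right) + 41 = 15035 + 41 = 15076$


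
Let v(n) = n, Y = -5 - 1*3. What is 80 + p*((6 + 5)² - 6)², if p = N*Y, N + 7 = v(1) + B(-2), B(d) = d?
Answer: 846480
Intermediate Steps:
Y = -8 (Y = -5 - 3 = -8)
N = -8 (N = -7 + (1 - 2) = -7 - 1 = -8)
p = 64 (p = -8*(-8) = 64)
80 + p*((6 + 5)² - 6)² = 80 + 64*((6 + 5)² - 6)² = 80 + 64*(11² - 6)² = 80 + 64*(121 - 6)² = 80 + 64*115² = 80 + 64*13225 = 80 + 846400 = 846480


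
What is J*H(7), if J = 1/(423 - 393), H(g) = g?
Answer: 7/30 ≈ 0.23333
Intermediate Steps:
J = 1/30 ≈ 0.033333
J*H(7) = (1/30)*7 = 7/30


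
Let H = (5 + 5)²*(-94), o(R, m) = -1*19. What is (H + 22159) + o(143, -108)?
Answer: 12740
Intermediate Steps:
o(R, m) = -19
H = -9400 (H = 10²*(-94) = 100*(-94) = -9400)
(H + 22159) + o(143, -108) = (-9400 + 22159) - 19 = 12759 - 19 = 12740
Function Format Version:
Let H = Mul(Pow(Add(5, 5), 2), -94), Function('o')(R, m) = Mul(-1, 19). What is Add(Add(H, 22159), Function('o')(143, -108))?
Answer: 12740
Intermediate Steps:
Function('o')(R, m) = -19
H = -9400 (H = Mul(Pow(10, 2), -94) = Mul(100, -94) = -9400)
Add(Add(H, 22159), Function('o')(143, -108)) = Add(Add(-9400, 22159), -19) = Add(12759, -19) = 12740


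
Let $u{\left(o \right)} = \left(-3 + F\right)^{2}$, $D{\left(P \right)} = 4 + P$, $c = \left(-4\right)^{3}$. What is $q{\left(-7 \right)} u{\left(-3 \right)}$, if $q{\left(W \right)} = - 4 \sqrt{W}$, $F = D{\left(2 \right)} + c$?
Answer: $- 14884 i \sqrt{7} \approx - 39379.0 i$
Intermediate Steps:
$c = -64$
$F = -58$ ($F = \left(4 + 2\right) - 64 = 6 - 64 = -58$)
$u{\left(o \right)} = 3721$ ($u{\left(o \right)} = \left(-3 - 58\right)^{2} = \left(-61\right)^{2} = 3721$)
$q{\left(-7 \right)} u{\left(-3 \right)} = - 4 \sqrt{-7} \cdot 3721 = - 4 i \sqrt{7} \cdot 3721 = - 14884 i \sqrt{7}$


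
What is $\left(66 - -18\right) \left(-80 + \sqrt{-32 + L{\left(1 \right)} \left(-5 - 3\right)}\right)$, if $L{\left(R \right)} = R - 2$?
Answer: $-6720 + 168 i \sqrt{6} \approx -6720.0 + 411.51 i$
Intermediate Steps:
$L{\left(R \right)} = -2 + R$
$\left(66 - -18\right) \left(-80 + \sqrt{-32 + L{\left(1 \right)} \left(-5 - 3\right)}\right) = \left(66 - -18\right) \left(-80 + \sqrt{-32 + \left(-2 + 1\right) \left(-5 - 3\right)}\right) = \left(66 + 18\right) \left(-80 + \sqrt{-32 - -8}\right) = 84 \left(-80 + \sqrt{-32 + 8}\right) = 84 \left(-80 + \sqrt{-24}\right) = 84 \left(-80 + 2 i \sqrt{6}\right) = -6720 + 168 i \sqrt{6}$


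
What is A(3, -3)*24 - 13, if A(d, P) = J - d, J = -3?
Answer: -157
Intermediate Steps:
A(d, P) = -3 - d
A(3, -3)*24 - 13 = (-3 - 1*3)*24 - 13 = (-3 - 3)*24 - 13 = -6*24 - 13 = -144 - 13 = -157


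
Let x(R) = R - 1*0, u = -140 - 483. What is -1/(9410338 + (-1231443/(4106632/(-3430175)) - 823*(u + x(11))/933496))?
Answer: -479190568184/5002238943357748271 ≈ -9.5795e-8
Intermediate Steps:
u = -623
x(R) = R (x(R) = R + 0 = R)
-1/(9410338 + (-1231443/(4106632/(-3430175)) - 823*(u + x(11))/933496)) = -1/(9410338 + (-1231443/(4106632/(-3430175)) - 823*(-623 + 11)/933496)) = -1/(9410338 + (-1231443/(4106632*(-1/3430175)) - 823*(-612)*(1/933496))) = -1/(9410338 + (-1231443/(-4106632/3430175) + 503676*(1/933496))) = -1/(9410338 + (-1231443*(-3430175/4106632) + 125919/233374)) = -1/(9410338 + (4224064992525/4106632 + 125919/233374)) = -1/(9410338 + 492893730334262079/479190568184) = -1/5002238943357748271/479190568184 = -1*479190568184/5002238943357748271 = -479190568184/5002238943357748271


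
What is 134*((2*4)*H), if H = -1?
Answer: -1072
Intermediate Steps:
134*((2*4)*H) = 134*((2*4)*(-1)) = 134*(8*(-1)) = 134*(-8) = -1072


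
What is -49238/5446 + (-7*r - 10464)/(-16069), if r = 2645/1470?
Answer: -2202449653/262535322 ≈ -8.3892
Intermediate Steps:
r = 529/294 (r = 2645*(1/1470) = 529/294 ≈ 1.7993)
-49238/5446 + (-7*r - 10464)/(-16069) = -49238/5446 + (-7*529/294 - 10464)/(-16069) = -49238*1/5446 + (-529/42 - 10464)*(-1/16069) = -3517/389 - 440017/42*(-1/16069) = -3517/389 + 440017/674898 = -2202449653/262535322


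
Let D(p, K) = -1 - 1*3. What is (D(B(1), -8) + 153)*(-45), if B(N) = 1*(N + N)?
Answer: -6705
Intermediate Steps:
B(N) = 2*N (B(N) = 1*(2*N) = 2*N)
D(p, K) = -4 (D(p, K) = -1 - 3 = -4)
(D(B(1), -8) + 153)*(-45) = (-4 + 153)*(-45) = 149*(-45) = -6705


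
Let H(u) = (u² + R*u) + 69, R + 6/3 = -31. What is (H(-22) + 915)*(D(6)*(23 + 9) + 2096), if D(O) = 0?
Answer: 4598624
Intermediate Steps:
R = -33 (R = -2 - 31 = -33)
H(u) = 69 + u² - 33*u (H(u) = (u² - 33*u) + 69 = 69 + u² - 33*u)
(H(-22) + 915)*(D(6)*(23 + 9) + 2096) = ((69 + (-22)² - 33*(-22)) + 915)*(0*(23 + 9) + 2096) = ((69 + 484 + 726) + 915)*(0*32 + 2096) = (1279 + 915)*(0 + 2096) = 2194*2096 = 4598624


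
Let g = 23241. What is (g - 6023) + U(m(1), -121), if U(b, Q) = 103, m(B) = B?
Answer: 17321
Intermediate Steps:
(g - 6023) + U(m(1), -121) = (23241 - 6023) + 103 = 17218 + 103 = 17321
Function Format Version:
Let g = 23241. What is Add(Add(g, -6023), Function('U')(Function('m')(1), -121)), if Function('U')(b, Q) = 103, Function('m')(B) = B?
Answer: 17321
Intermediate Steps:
Add(Add(g, -6023), Function('U')(Function('m')(1), -121)) = Add(Add(23241, -6023), 103) = Add(17218, 103) = 17321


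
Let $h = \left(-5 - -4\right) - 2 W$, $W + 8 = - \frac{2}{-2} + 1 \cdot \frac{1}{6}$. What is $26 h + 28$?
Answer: $\frac{1072}{3} \approx 357.33$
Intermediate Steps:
$W = - \frac{41}{6}$ ($W = -8 + \left(- \frac{2}{-2} + 1 \cdot \frac{1}{6}\right) = -8 + \left(\left(-2\right) \left(- \frac{1}{2}\right) + 1 \cdot \frac{1}{6}\right) = -8 + \left(1 + \frac{1}{6}\right) = -8 + \frac{7}{6} = - \frac{41}{6} \approx -6.8333$)
$h = \frac{38}{3}$ ($h = \left(-5 - -4\right) - - \frac{41}{3} = \left(-5 + 4\right) + \frac{41}{3} = -1 + \frac{41}{3} = \frac{38}{3} \approx 12.667$)
$26 h + 28 = 26 \cdot \frac{38}{3} + 28 = \frac{988}{3} + 28 = \frac{1072}{3}$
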